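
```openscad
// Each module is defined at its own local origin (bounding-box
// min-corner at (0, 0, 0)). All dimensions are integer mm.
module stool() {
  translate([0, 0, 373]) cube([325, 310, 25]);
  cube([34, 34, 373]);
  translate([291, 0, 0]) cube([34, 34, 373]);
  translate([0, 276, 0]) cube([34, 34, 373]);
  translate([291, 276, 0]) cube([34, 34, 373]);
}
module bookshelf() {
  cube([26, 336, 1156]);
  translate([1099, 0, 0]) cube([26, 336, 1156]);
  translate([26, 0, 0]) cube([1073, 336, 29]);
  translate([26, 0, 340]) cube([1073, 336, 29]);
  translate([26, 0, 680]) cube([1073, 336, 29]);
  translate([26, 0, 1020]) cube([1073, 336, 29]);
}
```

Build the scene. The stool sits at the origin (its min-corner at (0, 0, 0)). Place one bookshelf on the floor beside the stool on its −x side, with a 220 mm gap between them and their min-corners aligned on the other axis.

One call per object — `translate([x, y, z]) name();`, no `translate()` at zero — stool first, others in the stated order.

stool();
translate([-1345, 0, 0]) bookshelf();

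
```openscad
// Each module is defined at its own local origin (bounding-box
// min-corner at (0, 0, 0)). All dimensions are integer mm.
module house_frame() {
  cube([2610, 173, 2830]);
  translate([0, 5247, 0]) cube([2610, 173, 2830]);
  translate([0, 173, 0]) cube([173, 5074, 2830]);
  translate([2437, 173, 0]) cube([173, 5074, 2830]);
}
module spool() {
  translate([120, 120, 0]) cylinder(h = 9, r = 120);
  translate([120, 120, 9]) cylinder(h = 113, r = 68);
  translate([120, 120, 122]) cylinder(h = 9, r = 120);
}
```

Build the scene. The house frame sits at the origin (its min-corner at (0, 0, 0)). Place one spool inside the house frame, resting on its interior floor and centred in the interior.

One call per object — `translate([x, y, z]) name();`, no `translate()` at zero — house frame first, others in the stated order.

house_frame();
translate([1185, 2590, 0]) spool();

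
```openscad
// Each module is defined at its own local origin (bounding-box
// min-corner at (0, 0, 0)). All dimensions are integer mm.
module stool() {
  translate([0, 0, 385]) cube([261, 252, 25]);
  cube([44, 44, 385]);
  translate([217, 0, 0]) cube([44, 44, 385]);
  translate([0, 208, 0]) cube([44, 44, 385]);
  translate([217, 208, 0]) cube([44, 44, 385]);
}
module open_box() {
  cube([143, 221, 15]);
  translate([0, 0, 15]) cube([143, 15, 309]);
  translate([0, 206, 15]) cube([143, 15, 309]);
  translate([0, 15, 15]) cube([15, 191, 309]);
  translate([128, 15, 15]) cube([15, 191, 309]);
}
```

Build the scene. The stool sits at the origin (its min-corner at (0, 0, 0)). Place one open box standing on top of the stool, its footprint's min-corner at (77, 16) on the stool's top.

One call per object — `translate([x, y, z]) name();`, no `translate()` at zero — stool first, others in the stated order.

stool();
translate([77, 16, 410]) open_box();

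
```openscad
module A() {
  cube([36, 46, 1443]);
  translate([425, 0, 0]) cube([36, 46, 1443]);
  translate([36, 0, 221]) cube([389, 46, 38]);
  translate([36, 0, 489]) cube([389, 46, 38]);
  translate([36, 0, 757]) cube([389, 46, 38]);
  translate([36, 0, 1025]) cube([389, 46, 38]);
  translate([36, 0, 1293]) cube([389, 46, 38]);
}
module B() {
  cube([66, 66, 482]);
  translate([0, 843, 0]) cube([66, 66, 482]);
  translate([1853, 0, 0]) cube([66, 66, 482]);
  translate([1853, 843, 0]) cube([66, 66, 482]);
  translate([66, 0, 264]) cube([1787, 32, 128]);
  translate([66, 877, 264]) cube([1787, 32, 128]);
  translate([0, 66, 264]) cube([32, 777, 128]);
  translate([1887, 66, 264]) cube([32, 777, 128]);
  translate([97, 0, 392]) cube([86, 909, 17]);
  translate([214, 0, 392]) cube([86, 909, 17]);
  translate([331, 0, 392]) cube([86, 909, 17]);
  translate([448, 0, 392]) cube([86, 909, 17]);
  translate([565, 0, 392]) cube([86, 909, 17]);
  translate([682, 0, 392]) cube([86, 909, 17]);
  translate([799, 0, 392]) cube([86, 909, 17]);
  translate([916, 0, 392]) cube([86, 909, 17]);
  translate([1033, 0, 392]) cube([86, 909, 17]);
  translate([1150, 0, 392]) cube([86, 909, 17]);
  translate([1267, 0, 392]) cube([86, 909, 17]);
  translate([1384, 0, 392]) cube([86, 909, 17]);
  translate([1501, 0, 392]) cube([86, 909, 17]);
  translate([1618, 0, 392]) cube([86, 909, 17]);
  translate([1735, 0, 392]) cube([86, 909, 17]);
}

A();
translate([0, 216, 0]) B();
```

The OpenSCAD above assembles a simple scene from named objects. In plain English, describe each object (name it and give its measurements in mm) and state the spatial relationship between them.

A is a wooden ladder with two side rails of 36×46 mm section and 1443 mm height, set 461 mm apart overall. Between them run 5 rectangular rungs (46 mm deep, 38 mm thick), front faces flush with the rails' −y face. The bottom of the first rung is 221 mm above the floor and each subsequent rung is 268 mm higher than the one below.

B is a bed frame 1919 mm long (x) by 909 mm wide (y). Four 66×66 mm corner posts, 482 mm tall, at the corners of the footprint. Four rails of 32 mm thickness and 128 mm height run between adjacent posts with their undersides at z = 264 mm, their outer faces flush with the outside of the frame (the two x-running rails run between the posts' inner faces; the two y-running rails run between the posts' inner faces). 15 slats, each 86 mm wide (x) and 17 mm thick, lie across the top of the two x-running rails, running the full 909 mm width of the frame in y; the slats are evenly spaced along x between the inner faces of the end posts with equal gaps (rounded down to the nearest mm) at the −x end and between each pair — any rounding remainder accumulates at the +x end.

The bed frame is on the floor beside the ladder on its +y side.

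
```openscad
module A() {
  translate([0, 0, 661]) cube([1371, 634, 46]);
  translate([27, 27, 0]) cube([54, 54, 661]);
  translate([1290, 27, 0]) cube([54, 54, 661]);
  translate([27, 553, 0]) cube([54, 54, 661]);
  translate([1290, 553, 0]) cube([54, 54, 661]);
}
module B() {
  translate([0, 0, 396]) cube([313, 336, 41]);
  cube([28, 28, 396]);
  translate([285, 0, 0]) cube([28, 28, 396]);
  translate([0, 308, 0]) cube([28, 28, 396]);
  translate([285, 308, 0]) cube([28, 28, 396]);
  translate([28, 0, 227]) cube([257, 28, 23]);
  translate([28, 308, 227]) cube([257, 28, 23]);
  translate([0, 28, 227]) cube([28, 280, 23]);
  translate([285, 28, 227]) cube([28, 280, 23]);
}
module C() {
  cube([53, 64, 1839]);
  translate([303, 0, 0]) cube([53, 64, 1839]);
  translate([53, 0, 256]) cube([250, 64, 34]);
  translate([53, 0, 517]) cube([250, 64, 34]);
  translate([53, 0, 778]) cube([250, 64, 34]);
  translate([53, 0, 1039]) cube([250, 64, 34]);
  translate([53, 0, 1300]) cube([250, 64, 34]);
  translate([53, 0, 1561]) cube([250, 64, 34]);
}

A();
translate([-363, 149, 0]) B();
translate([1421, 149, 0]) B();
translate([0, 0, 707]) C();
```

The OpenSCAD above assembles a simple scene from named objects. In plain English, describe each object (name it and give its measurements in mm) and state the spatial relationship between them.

A is a table: top 1371 mm (x) × 634 mm (y), 46 mm thick, upper face at z = 707 mm, on four 54×54 mm square legs, each inset 27 mm from the nearest pair of top edges, running from z = 0 to the bottom of the top.

B is a four-legged stool. The seat is 313×336 mm, 41 mm thick, top at z = 437 mm. It stands on four square legs, each 28×28 mm in cross-section, from z = 0 to the seat underside, each flush with a corner of the seat. Four stretchers, 28 mm wide and 23 mm tall, connect adjacent legs with their undersides at z = 227 mm, each running between the inner faces of the legs it joins and aligned with the legs' outer faces on the other axis.

C is a wooden ladder with two side rails of 53×64 mm section and 1839 mm height, set 356 mm apart overall. Between them run 6 rectangular rungs (64 mm deep, 34 mm thick), front faces flush with the rails' −y face. The bottom of the first rung is 256 mm above the floor and each subsequent rung is 261 mm higher than the one below.

Two stools sit around the table at the −x, +x sides. The ladder is on top of the table.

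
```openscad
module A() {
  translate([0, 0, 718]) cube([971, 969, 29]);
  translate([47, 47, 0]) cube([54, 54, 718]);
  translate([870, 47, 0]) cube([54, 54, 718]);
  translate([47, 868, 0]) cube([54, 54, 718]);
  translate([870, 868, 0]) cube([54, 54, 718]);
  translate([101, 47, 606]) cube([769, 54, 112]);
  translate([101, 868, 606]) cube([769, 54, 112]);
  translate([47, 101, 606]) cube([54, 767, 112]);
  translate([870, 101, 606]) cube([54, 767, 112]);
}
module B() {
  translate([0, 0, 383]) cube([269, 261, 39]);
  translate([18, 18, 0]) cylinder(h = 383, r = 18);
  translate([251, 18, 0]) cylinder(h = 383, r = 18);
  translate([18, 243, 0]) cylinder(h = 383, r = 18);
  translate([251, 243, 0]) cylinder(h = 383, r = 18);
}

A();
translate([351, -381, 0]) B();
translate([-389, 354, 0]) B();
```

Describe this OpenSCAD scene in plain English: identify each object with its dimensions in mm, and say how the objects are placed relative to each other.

A is a table with a 971×969 mm rectangular top, 29 mm thick, top surface at z = 747 mm, supported by four 54×54 mm square legs, each inset 47 mm from the nearest pair of top edges, running from the floor. Four apron rails, 54 mm thick and 112 mm tall, run between adjacent legs with their top edges flush with the underside of the top and their outer faces flush with the legs' outer faces.

B is a four-legged stool. The seat is a 269×261×39 mm slab whose top surface is at z = 422 mm; four round legs, each 36 mm in diameter, run from the floor (z = 0) to the underside of the seat, each leg's axis is inset half a diameter from the nearest pair of seat edges (so the leg's bounding box is flush with the corner).

Two stools sit around the table at the −y, −x sides.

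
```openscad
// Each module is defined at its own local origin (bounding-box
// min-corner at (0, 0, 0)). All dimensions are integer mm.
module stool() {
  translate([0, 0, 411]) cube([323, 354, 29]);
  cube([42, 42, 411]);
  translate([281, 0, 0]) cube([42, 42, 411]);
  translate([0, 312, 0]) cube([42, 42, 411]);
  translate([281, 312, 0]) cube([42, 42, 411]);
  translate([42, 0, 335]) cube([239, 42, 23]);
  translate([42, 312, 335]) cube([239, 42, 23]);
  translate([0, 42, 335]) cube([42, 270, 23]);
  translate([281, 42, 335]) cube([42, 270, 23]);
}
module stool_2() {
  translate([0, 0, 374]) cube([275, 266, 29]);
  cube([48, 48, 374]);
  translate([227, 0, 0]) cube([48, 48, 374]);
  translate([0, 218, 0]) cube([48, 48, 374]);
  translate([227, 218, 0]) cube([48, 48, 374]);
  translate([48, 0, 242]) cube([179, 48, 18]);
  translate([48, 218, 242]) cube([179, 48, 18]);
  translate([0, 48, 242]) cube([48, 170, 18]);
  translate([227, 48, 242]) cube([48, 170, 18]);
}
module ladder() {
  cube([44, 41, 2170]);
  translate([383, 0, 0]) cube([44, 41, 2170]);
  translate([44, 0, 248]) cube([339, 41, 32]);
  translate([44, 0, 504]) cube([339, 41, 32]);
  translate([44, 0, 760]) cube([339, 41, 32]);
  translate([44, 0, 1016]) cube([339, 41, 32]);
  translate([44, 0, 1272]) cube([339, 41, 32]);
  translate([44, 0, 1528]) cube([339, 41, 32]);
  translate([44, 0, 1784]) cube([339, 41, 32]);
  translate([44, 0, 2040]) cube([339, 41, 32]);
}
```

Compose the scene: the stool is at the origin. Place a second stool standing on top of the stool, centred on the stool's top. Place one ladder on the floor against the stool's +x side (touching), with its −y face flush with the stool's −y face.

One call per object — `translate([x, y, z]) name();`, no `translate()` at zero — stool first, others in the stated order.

stool();
translate([24, 44, 440]) stool_2();
translate([323, 0, 0]) ladder();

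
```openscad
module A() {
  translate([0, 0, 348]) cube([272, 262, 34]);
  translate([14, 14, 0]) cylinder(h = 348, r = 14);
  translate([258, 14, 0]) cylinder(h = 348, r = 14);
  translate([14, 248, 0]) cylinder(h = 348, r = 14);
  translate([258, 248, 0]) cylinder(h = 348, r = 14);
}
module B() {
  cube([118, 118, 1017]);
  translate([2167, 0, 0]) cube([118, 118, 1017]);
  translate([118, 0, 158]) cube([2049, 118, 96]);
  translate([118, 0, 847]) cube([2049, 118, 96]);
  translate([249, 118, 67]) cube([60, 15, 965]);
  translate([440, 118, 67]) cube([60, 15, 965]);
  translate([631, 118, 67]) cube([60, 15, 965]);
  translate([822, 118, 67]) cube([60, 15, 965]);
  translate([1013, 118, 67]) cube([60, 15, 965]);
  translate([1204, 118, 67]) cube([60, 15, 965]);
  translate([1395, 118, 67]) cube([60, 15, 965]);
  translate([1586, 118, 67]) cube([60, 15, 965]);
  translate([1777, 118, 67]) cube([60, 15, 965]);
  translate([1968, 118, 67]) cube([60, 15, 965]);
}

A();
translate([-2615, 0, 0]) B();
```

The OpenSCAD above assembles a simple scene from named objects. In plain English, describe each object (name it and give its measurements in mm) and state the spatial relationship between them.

A is a four-legged stool. The seat is 272×262 mm, 34 mm thick, top at z = 382 mm. It stands on four round legs, each 28 mm in diameter, from z = 0 to the seat underside, each leg's axis is inset half a diameter from the nearest pair of seat edges (so the leg's bounding box is flush with the corner).

B is a fence section. Two 118×118 mm posts, 1017 mm tall, stand on the floor with a clear span of 2049 mm between their inner faces. Two horizontal rails of 118×96 mm section span the gap between the posts with their undersides at z = 158 mm and z = 847 mm, flush with the posts' −y face. 10 pickets, each 60 mm wide, 15 mm thick and 965 mm tall, are fixed to the +y face of the rails with their bottoms at z = 67 mm, evenly spaced across the span with equal gaps (rounded down to the nearest mm) at the −x end and between each pair — any rounding remainder accumulates at the +x end.

The fence section is on the floor beside the stool on its −x side.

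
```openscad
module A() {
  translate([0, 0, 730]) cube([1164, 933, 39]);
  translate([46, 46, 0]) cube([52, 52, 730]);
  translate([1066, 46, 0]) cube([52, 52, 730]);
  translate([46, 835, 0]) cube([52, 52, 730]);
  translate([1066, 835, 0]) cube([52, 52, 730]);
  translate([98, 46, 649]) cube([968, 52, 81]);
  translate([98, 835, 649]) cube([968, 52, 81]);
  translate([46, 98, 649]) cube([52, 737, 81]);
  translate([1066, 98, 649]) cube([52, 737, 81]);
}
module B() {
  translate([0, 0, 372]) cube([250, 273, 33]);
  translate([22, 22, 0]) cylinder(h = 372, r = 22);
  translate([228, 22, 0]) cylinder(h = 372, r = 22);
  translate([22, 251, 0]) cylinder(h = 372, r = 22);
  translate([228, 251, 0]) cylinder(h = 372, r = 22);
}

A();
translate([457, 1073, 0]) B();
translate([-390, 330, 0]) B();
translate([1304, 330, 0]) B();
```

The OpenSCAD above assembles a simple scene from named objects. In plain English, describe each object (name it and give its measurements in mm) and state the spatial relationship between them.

A is a table: top 1164 mm (x) × 933 mm (y), 39 mm thick, upper face at z = 769 mm, on four 52×52 mm square legs, each inset 46 mm from the nearest pair of top edges, running from z = 0 to the bottom of the top. Four apron rails, 52 mm thick and 81 mm tall, run between adjacent legs with their top edges flush with the underside of the top and their outer faces flush with the legs' outer faces.

B is a four-legged stool. The seat is 250×273 mm, 33 mm thick, top at z = 405 mm. It stands on four round legs, each 44 mm in diameter, from z = 0 to the seat underside, each leg's axis is inset half a diameter from the nearest pair of seat edges (so the leg's bounding box is flush with the corner).

Three stools sit around the table at the +y, −x, +x sides.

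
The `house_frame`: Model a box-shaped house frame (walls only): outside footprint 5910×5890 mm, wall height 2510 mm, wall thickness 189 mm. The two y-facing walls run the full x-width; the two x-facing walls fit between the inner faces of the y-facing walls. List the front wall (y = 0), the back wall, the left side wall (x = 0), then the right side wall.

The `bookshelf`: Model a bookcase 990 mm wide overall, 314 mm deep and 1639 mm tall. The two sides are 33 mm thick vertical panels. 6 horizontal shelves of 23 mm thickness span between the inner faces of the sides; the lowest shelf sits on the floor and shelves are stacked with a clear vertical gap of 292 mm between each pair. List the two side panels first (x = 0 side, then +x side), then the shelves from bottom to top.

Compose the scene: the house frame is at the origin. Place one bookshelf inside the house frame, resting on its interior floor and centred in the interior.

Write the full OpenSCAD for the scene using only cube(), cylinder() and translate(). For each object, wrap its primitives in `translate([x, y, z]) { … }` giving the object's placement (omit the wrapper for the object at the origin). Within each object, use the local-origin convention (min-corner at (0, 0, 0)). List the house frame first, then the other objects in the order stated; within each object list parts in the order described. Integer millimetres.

cube([5910, 189, 2510]);
translate([0, 5701, 0]) cube([5910, 189, 2510]);
translate([0, 189, 0]) cube([189, 5512, 2510]);
translate([5721, 189, 0]) cube([189, 5512, 2510]);
translate([2460, 2788, 0]) {
  cube([33, 314, 1639]);
  translate([957, 0, 0]) cube([33, 314, 1639]);
  translate([33, 0, 0]) cube([924, 314, 23]);
  translate([33, 0, 315]) cube([924, 314, 23]);
  translate([33, 0, 630]) cube([924, 314, 23]);
  translate([33, 0, 945]) cube([924, 314, 23]);
  translate([33, 0, 1260]) cube([924, 314, 23]);
  translate([33, 0, 1575]) cube([924, 314, 23]);
}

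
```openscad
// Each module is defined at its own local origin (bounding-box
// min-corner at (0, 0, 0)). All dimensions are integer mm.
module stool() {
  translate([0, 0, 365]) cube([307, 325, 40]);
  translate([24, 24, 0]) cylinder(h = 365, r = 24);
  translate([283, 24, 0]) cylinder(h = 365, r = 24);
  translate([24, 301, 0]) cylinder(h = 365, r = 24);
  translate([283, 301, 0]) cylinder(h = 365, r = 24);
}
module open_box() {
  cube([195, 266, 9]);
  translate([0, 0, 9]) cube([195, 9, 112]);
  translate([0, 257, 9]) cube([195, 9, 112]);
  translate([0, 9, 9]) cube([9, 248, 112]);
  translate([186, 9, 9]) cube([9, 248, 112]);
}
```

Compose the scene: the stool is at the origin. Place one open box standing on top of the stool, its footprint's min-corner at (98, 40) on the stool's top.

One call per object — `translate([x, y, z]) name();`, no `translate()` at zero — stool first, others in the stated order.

stool();
translate([98, 40, 405]) open_box();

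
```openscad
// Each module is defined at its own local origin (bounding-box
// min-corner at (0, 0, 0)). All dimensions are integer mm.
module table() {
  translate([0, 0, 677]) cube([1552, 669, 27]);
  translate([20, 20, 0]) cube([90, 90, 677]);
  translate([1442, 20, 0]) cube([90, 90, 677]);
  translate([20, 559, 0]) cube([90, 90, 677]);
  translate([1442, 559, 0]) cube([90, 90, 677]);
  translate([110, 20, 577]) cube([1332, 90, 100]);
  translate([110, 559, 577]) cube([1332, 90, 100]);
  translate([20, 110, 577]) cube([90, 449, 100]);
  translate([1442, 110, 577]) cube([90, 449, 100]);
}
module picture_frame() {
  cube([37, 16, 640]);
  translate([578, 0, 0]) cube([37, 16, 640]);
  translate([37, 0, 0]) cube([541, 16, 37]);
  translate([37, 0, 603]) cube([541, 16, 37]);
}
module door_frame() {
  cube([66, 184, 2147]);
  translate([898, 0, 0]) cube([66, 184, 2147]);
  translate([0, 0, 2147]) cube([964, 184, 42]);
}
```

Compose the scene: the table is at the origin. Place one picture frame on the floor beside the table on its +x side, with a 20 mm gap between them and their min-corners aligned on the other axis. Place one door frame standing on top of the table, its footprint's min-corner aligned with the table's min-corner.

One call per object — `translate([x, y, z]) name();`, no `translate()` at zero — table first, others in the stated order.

table();
translate([1572, 0, 0]) picture_frame();
translate([0, 0, 704]) door_frame();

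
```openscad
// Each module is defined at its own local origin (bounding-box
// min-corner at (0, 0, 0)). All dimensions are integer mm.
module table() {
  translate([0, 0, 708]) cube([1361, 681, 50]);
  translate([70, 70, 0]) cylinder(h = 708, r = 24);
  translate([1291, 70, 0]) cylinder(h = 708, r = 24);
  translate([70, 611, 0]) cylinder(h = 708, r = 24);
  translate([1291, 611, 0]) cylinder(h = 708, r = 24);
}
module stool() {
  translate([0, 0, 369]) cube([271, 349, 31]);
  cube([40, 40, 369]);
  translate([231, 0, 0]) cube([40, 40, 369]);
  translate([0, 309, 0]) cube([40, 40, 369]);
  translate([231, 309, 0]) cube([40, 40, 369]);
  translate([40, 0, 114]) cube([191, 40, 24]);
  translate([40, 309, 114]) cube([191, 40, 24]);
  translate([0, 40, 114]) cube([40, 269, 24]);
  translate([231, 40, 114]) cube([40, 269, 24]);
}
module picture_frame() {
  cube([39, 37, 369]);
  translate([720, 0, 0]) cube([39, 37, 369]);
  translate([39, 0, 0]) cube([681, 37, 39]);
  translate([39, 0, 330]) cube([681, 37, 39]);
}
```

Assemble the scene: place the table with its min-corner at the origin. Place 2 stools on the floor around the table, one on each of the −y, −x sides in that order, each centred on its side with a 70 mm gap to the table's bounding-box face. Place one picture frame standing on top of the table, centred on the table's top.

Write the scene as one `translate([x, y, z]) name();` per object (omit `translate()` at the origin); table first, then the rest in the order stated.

table();
translate([545, -419, 0]) stool();
translate([-341, 166, 0]) stool();
translate([301, 322, 758]) picture_frame();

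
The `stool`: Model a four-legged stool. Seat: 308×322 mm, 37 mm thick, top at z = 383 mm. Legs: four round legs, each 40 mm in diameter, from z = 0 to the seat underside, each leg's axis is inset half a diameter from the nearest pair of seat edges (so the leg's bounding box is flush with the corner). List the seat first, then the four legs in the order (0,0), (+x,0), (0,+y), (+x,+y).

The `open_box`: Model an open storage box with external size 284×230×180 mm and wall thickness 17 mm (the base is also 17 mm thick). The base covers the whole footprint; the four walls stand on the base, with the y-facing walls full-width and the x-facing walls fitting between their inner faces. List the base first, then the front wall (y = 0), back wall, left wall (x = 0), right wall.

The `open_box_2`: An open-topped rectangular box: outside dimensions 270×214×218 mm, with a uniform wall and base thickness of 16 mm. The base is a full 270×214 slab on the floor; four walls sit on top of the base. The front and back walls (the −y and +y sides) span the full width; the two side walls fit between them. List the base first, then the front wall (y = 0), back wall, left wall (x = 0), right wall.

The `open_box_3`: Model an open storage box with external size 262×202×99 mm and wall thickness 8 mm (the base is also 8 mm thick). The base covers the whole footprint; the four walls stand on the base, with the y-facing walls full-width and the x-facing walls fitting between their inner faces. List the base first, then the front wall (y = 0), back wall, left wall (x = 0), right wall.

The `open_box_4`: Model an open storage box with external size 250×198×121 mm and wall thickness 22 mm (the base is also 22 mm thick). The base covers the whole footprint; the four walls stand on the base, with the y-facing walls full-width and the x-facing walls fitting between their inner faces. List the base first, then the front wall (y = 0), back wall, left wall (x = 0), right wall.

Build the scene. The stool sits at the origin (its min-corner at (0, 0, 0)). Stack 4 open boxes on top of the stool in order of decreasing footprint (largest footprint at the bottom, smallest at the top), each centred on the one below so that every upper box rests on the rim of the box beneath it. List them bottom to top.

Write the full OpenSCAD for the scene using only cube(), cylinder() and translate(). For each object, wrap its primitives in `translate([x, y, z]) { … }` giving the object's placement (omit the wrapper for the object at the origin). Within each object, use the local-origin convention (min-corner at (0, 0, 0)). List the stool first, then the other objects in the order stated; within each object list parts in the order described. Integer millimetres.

translate([0, 0, 346]) cube([308, 322, 37]);
translate([20, 20, 0]) cylinder(h = 346, r = 20);
translate([288, 20, 0]) cylinder(h = 346, r = 20);
translate([20, 302, 0]) cylinder(h = 346, r = 20);
translate([288, 302, 0]) cylinder(h = 346, r = 20);
translate([12, 46, 383]) {
  cube([284, 230, 17]);
  translate([0, 0, 17]) cube([284, 17, 163]);
  translate([0, 213, 17]) cube([284, 17, 163]);
  translate([0, 17, 17]) cube([17, 196, 163]);
  translate([267, 17, 17]) cube([17, 196, 163]);
}
translate([19, 54, 563]) {
  cube([270, 214, 16]);
  translate([0, 0, 16]) cube([270, 16, 202]);
  translate([0, 198, 16]) cube([270, 16, 202]);
  translate([0, 16, 16]) cube([16, 182, 202]);
  translate([254, 16, 16]) cube([16, 182, 202]);
}
translate([23, 60, 781]) {
  cube([262, 202, 8]);
  translate([0, 0, 8]) cube([262, 8, 91]);
  translate([0, 194, 8]) cube([262, 8, 91]);
  translate([0, 8, 8]) cube([8, 186, 91]);
  translate([254, 8, 8]) cube([8, 186, 91]);
}
translate([29, 62, 880]) {
  cube([250, 198, 22]);
  translate([0, 0, 22]) cube([250, 22, 99]);
  translate([0, 176, 22]) cube([250, 22, 99]);
  translate([0, 22, 22]) cube([22, 154, 99]);
  translate([228, 22, 22]) cube([22, 154, 99]);
}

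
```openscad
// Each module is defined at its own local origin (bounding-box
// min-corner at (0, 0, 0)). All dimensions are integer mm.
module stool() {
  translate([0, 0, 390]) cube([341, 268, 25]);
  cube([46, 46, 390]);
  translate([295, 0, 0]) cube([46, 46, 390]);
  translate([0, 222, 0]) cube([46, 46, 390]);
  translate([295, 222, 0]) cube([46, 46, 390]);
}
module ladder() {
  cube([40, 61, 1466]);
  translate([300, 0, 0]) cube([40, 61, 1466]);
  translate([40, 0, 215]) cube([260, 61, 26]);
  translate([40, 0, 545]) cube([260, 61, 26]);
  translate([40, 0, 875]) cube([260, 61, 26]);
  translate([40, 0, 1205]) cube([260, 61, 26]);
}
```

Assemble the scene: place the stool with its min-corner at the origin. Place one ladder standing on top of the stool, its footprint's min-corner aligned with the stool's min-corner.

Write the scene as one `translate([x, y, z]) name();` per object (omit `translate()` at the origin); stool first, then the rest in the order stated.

stool();
translate([0, 0, 415]) ladder();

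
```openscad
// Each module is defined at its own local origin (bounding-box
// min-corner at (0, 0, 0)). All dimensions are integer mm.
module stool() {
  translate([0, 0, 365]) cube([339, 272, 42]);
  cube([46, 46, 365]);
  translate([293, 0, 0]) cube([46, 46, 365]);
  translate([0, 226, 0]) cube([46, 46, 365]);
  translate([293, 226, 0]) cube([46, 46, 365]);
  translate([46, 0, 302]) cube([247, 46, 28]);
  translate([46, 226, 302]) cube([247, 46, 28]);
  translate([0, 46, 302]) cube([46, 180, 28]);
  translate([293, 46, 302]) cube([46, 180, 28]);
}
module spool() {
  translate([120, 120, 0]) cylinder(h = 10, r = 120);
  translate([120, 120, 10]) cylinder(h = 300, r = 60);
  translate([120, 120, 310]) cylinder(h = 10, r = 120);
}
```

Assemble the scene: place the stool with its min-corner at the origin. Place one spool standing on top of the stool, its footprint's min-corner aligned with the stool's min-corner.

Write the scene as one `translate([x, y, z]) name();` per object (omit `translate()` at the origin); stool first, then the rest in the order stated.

stool();
translate([0, 0, 407]) spool();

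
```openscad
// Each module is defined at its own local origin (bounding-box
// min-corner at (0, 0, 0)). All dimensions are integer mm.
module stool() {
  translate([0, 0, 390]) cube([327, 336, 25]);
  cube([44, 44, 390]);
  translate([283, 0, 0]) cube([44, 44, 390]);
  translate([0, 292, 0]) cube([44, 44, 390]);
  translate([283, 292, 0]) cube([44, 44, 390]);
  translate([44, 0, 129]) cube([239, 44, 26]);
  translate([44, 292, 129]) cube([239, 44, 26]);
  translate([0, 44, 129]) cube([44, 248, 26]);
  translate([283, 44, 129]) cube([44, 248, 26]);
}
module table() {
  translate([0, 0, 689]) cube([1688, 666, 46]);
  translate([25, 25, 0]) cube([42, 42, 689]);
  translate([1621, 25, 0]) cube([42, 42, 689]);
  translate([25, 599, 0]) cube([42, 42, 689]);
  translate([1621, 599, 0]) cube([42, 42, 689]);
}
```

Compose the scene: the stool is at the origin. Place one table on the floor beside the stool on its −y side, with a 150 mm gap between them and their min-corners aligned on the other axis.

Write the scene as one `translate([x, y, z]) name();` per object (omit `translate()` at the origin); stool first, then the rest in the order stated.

stool();
translate([0, -816, 0]) table();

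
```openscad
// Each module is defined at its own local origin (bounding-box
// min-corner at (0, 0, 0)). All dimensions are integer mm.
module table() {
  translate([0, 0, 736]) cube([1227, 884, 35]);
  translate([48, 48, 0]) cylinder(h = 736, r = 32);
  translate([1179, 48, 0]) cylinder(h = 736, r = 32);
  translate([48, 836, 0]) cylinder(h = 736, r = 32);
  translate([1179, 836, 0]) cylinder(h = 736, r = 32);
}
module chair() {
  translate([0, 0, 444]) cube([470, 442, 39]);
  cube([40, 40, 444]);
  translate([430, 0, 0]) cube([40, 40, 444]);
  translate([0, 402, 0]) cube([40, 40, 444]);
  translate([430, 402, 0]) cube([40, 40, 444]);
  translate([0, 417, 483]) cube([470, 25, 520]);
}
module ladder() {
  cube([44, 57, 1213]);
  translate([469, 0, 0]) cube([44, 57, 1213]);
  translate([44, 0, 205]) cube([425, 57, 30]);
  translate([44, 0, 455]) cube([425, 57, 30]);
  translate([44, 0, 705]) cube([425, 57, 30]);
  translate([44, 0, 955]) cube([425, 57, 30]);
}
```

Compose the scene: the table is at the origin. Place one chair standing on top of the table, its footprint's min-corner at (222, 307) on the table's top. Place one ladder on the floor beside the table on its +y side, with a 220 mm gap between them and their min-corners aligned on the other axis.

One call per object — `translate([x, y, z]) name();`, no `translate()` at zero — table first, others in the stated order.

table();
translate([222, 307, 771]) chair();
translate([0, 1104, 0]) ladder();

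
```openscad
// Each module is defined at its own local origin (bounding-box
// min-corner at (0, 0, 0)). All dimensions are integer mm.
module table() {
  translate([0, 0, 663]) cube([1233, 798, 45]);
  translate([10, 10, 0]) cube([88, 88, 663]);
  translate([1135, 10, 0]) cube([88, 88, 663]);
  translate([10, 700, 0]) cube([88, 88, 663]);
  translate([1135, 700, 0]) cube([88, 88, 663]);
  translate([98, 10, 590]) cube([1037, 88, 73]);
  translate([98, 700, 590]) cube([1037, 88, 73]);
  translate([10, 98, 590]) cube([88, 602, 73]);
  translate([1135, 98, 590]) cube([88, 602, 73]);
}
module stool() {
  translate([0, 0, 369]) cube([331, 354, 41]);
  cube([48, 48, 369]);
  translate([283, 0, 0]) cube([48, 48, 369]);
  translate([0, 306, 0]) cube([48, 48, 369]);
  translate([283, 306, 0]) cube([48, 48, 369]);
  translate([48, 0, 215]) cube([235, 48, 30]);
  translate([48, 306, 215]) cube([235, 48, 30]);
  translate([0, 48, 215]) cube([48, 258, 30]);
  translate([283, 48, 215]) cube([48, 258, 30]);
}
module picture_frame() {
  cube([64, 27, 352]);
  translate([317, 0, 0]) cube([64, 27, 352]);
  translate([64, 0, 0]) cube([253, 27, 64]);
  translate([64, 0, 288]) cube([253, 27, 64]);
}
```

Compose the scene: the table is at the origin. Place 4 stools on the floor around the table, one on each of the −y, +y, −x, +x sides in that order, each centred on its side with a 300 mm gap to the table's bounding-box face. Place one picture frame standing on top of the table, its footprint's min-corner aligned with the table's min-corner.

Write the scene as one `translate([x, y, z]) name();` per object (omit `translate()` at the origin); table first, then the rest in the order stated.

table();
translate([451, -654, 0]) stool();
translate([451, 1098, 0]) stool();
translate([-631, 222, 0]) stool();
translate([1533, 222, 0]) stool();
translate([0, 0, 708]) picture_frame();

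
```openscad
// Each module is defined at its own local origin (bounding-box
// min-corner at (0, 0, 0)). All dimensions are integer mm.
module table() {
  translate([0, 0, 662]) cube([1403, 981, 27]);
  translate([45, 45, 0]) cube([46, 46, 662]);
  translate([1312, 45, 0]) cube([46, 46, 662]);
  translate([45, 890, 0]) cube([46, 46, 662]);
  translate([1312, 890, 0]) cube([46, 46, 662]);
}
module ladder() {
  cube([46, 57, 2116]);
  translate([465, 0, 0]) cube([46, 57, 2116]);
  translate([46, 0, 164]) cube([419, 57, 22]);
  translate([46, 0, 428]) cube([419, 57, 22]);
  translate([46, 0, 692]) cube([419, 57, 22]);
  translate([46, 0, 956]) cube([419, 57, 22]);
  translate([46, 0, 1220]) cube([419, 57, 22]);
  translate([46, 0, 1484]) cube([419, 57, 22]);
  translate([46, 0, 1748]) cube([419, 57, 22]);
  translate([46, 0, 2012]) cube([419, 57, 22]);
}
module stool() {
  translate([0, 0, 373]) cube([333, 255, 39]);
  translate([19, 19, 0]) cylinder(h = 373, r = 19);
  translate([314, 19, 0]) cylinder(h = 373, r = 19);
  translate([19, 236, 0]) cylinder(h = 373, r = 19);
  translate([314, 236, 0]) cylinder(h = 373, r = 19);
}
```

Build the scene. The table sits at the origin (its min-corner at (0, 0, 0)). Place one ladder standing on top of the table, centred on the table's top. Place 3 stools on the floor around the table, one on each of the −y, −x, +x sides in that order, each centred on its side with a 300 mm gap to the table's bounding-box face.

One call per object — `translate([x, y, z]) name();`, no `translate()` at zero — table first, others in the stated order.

table();
translate([446, 462, 689]) ladder();
translate([535, -555, 0]) stool();
translate([-633, 363, 0]) stool();
translate([1703, 363, 0]) stool();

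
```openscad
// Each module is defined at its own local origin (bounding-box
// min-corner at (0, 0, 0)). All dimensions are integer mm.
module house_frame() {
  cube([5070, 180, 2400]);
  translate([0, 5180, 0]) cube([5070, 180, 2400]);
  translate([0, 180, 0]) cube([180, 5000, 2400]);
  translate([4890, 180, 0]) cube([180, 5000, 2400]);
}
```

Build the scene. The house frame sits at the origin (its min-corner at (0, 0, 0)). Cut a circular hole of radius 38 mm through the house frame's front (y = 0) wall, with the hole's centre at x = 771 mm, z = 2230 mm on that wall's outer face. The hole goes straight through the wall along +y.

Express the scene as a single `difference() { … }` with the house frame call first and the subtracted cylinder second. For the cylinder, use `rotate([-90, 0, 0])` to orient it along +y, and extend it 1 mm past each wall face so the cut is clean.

difference() {
  house_frame();
  translate([771, -1, 2230]) rotate([-90, 0, 0]) cylinder(h = 182, r = 38);
}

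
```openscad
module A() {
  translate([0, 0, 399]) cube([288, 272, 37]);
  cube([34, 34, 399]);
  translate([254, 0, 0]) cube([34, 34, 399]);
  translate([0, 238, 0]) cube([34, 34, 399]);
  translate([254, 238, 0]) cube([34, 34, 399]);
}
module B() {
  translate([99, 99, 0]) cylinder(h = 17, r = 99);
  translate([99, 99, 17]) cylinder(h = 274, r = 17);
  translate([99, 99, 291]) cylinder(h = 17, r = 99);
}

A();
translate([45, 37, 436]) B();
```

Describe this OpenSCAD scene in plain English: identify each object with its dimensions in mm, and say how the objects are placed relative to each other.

A is a four-legged stool. The seat is 288×272 mm, 37 mm thick, top at z = 436 mm. It stands on four square legs, each 34×34 mm in cross-section, from z = 0 to the seat underside, each flush with a corner of the seat.

B is a spool: two coaxial disc flanges of radius 99 mm and thickness 17 mm, joined by a core cylinder of radius 17 mm and height 274 mm. The lower flange rests on z = 0 and the three cylinders share a vertical axis.

The spool is on top of the stool, centred.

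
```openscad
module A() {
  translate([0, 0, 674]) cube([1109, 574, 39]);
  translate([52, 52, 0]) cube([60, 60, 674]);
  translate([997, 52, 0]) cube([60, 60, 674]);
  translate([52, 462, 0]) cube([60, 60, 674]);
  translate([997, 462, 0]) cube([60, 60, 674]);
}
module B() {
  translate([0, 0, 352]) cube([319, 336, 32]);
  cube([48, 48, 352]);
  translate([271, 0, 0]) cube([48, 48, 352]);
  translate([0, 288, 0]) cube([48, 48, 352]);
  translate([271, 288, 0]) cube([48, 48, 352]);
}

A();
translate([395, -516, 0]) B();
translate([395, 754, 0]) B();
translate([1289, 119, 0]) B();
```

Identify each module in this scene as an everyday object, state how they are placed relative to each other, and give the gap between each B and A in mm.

Each stool's nearest face is 180 mm from the table's bounding box.

A is a table. B is a stool. Three stools sit around the table at the −y, +y, +x sides. The gap between each stool and the table is 180 mm.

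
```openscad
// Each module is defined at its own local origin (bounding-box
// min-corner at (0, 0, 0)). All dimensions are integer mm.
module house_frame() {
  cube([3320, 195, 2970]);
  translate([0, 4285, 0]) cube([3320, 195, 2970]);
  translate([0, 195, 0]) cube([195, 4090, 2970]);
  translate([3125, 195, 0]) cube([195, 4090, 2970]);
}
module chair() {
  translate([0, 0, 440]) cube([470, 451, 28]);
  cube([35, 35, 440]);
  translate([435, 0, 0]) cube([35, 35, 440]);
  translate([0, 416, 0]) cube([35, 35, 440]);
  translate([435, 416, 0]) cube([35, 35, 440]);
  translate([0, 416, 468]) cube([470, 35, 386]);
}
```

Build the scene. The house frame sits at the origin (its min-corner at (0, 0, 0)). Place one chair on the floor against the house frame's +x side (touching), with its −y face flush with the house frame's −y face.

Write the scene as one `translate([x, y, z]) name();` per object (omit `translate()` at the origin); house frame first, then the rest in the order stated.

house_frame();
translate([3320, 0, 0]) chair();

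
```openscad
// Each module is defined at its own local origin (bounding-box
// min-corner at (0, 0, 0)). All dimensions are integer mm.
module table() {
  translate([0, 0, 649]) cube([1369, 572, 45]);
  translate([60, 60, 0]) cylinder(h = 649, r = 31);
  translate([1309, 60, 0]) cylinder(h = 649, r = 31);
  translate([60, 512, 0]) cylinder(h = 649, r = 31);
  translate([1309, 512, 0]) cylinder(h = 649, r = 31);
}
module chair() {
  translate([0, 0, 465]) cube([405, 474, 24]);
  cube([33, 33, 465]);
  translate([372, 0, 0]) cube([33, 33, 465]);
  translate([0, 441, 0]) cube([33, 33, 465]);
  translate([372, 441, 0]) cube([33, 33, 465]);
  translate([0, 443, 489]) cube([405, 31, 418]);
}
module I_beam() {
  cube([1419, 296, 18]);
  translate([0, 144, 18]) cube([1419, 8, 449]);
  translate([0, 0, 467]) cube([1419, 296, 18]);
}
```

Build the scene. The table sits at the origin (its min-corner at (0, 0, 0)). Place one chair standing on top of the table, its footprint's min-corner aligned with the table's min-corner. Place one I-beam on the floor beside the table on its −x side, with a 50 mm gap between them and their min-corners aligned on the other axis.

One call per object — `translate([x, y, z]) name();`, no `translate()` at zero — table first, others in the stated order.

table();
translate([0, 0, 694]) chair();
translate([-1469, 0, 0]) I_beam();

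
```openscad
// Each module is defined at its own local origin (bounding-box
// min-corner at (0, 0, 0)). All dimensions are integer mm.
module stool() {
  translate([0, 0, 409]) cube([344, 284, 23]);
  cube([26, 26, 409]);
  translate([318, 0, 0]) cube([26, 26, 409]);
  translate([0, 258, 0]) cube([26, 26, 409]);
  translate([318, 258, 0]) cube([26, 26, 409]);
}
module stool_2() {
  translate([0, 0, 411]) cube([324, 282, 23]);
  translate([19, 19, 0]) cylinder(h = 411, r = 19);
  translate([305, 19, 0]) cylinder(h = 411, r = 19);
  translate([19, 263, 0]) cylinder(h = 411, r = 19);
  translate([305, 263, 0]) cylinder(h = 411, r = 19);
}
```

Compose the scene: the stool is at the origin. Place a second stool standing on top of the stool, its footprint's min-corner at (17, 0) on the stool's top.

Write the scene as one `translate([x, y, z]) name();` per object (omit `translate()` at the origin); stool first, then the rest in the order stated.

stool();
translate([17, 0, 432]) stool_2();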